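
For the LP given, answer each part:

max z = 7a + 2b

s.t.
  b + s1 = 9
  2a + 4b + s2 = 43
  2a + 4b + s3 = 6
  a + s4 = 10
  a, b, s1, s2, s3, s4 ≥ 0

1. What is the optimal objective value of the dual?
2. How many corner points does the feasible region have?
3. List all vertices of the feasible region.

1. 21 (by strong duality, equal to the primal optimum)
2. 3
3. (0, 0), (3, 0), (0, 1.5)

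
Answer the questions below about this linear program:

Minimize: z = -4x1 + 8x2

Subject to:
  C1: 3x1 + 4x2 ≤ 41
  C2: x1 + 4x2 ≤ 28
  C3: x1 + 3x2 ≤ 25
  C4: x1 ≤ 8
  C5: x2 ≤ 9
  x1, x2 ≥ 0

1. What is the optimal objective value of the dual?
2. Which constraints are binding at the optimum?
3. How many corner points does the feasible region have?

1. -32 (by strong duality, equal to the primal optimum)
2. C4, x2 ≥ 0
3. 5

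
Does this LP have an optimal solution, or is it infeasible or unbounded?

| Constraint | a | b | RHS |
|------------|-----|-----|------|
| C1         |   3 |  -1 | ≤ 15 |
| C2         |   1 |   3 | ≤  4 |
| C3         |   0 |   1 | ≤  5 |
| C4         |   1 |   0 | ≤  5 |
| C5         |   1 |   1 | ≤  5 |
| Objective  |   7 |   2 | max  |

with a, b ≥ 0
The point (4, 0) satisfies every constraint, so the LP is feasible; the constraints give a ≤ 5 and b ≤ 5, which with a, b ≥ 0 keep the feasible region inside a bounded box. A feasible, bounded LP attains a finite optimum at a vertex.

Feasible with finite optimum z* = 28 at (4, 0).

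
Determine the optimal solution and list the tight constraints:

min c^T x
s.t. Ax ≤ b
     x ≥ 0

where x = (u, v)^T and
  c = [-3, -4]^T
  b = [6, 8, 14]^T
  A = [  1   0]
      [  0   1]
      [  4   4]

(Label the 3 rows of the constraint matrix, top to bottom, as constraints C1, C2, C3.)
Optimal: u = 0, v = 3.5
Slack at optimum:
  C1: slack = 6
  C2: slack = 4.5
  C3: slack = 0 (binding)
  u ≥ 0: u = 0 (binding)
  v ≥ 0: v = 3.5
Binding constraints: C3, u ≥ 0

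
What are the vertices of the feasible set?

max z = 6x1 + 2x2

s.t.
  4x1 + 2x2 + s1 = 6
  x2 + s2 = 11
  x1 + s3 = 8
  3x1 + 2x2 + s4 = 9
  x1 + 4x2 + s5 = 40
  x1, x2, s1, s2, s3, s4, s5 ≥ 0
Each vertex is the intersection of two constraint boundaries that also satisfies all remaining constraints:
  x1 = 0 and x2 = 0 → (0, 0)
  4x1 + 2x2 = 6 and x2 = 0 → (1.5, 0)
  4x1 + 2x2 = 6 and x1 = 0 → (0, 3)

Vertices: (0, 0), (1.5, 0), (0, 3)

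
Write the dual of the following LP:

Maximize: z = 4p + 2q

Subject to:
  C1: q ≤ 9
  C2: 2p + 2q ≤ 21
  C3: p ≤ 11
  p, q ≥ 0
Minimize: z = 9y1 + 21y2 + 11y3

Subject to:
  C1: -2y2 - y3 ≤ -4
  C2: -y1 - 2y2 ≤ -2
  y1, y2, y3 ≥ 0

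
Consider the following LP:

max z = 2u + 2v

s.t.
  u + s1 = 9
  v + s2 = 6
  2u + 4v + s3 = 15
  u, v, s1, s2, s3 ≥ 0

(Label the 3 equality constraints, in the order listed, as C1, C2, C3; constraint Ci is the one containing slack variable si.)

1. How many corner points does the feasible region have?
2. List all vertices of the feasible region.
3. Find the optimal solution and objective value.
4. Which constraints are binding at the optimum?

1. 3
2. (0, 0), (7.5, 0), (0, 3.75)
3. u = 7.5, v = 0, z = 15
4. C3, v ≥ 0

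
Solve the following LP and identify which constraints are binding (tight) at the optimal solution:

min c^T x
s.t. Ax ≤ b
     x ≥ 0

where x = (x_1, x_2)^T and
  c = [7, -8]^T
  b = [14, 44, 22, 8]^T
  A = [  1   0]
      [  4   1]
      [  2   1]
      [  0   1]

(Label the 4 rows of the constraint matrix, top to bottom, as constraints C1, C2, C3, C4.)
Optimal: x_1 = 0, x_2 = 8
Slack at optimum:
  C1: slack = 14
  C2: slack = 36
  C3: slack = 14
  C4: slack = 0 (binding)
  x_1 ≥ 0: x_1 = 0 (binding)
  x_2 ≥ 0: x_2 = 8
Binding constraints: C4, x_1 ≥ 0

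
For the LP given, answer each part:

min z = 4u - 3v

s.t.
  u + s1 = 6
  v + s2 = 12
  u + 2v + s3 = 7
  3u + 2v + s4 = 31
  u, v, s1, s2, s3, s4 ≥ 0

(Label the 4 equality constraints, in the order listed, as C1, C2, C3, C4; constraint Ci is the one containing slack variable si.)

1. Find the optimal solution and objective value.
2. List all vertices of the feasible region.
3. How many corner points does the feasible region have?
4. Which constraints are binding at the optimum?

1. u = 0, v = 3.5, z = -10.5
2. (0, 0), (6, 0), (6, 0.5), (0, 3.5)
3. 4
4. C3, u ≥ 0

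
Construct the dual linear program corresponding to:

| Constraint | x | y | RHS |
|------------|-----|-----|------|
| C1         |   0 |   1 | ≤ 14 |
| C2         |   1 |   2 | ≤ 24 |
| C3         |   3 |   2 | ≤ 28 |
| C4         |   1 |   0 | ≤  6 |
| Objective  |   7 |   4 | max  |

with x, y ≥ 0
Minimize: z = 14y1 + 24y2 + 28y3 + 6y4

Subject to:
  C1: -y2 - 3y3 - y4 ≤ -7
  C2: -y1 - 2y2 - 2y3 ≤ -4
  y1, y2, y3, y4 ≥ 0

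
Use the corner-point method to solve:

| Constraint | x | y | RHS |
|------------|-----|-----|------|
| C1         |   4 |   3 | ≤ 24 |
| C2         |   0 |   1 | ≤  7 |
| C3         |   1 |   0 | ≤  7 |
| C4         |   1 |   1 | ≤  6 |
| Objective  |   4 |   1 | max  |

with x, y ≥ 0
Each vertex is the intersection of two constraint boundaries that also satisfies all remaining constraints:
  x = 0 and y = 0 → (0, 0)
  4x + 3y = 24 and x + y = 6 → (6, 0)
  x + y = 6 and x = 0 → (0, 6)

Evaluating z = 4x + y at each vertex:
  (0, 0): z = 0
  (6, 0): z = 24
  (0, 6): z = 6

The maximum is at (6, 0) with z = 24.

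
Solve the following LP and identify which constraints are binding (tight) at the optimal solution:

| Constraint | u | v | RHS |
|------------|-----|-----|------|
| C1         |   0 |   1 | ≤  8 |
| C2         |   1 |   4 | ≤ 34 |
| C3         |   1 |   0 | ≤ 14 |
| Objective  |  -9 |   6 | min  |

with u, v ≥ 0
Optimal: u = 14, v = 0
Slack at optimum:
  C1: slack = 8
  C2: slack = 20
  C3: slack = 0 (binding)
  u ≥ 0: u = 14
  v ≥ 0: v = 0 (binding)
Binding constraints: C3, v ≥ 0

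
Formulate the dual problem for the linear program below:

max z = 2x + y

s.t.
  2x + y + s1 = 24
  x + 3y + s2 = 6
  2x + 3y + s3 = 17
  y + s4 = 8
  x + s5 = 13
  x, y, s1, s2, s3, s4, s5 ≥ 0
Minimize: z = 24y1 + 6y2 + 17y3 + 8y4 + 13y5

Subject to:
  C1: -2y1 - y2 - 2y3 - y5 ≤ -2
  C2: -y1 - 3y2 - 3y3 - y4 ≤ -1
  y1, y2, y3, y4, y5 ≥ 0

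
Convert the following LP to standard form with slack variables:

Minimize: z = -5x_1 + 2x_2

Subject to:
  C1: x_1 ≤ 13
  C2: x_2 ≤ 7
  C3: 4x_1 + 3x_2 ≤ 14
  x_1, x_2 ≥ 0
min z = -5x_1 + 2x_2

s.t.
  x_1 + s1 = 13
  x_2 + s2 = 7
  4x_1 + 3x_2 + s3 = 14
  x_1, x_2, s1, s2, s3 ≥ 0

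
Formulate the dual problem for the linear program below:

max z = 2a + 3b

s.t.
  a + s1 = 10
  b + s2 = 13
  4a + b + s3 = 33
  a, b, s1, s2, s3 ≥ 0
Minimize: z = 10y1 + 13y2 + 33y3

Subject to:
  C1: -y1 - 4y3 ≤ -2
  C2: -y2 - y3 ≤ -3
  y1, y2, y3 ≥ 0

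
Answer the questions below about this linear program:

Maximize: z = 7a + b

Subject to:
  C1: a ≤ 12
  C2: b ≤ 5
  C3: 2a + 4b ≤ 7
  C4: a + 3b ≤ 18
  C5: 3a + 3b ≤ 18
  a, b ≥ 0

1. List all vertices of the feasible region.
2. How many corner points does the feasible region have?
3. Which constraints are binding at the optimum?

1. (0, 0), (3.5, 0), (0, 1.75)
2. 3
3. C3, b ≥ 0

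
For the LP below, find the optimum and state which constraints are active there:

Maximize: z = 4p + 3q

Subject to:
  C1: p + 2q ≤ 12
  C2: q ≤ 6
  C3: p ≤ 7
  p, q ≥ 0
Optimal: p = 7, q = 2.5
Binding: C1, C3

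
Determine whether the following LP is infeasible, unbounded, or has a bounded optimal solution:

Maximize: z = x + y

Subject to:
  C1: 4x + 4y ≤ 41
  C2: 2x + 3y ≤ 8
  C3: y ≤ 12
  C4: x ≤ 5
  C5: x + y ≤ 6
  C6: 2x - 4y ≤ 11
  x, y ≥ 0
The point (4, 0) satisfies every constraint, so the LP is feasible; the constraints give x ≤ 5 and y ≤ 12, which with x, y ≥ 0 keep the feasible region inside a bounded box. A feasible, bounded LP attains a finite optimum at a vertex.

Evaluating z = x + y at each vertex:
  (0, 0): z = 0
  (4, 0): z = 4
  (0, 2.667): z = 2.667

The LP has an optimal solution: (4, 0) with z = 4.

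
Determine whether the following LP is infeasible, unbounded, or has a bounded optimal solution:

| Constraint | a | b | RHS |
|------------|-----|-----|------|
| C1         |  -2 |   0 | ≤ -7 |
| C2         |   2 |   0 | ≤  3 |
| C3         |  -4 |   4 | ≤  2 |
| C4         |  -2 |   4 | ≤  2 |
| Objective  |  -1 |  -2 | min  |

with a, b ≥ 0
C2 requires 2a ≤ 3, while C1 (-2a ≤ -7) is equivalent to 2a ≥ 7. Together they would need 7 ≤ 2a ≤ 3, which is impossible since 7 > 3. No point satisfies all constraints.

Infeasible — the constraint set is empty.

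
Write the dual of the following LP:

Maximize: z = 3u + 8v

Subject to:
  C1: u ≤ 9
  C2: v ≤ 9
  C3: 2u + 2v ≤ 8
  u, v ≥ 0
Minimize: z = 9y1 + 9y2 + 8y3

Subject to:
  C1: -y1 - 2y3 ≤ -3
  C2: -y2 - 2y3 ≤ -8
  y1, y2, y3 ≥ 0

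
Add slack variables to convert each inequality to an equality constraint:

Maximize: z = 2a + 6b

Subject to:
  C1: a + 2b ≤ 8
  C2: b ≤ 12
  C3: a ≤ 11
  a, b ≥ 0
max z = 2a + 6b

s.t.
  a + 2b + s1 = 8
  b + s2 = 12
  a + s3 = 11
  a, b, s1, s2, s3 ≥ 0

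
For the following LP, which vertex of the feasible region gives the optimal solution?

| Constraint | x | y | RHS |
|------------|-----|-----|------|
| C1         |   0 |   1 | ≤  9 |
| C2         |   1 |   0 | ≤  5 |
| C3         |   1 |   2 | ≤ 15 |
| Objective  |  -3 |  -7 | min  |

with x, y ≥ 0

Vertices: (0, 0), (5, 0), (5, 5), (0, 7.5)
Evaluating z = -3x - 7y at each vertex:
  (0, 0): z = 0
  (5, 0): z = -15
  (5, 5): z = -50
  (0, 7.5): z = -52.5

The smallest value is z = -52.5, attained at (0, 7.5).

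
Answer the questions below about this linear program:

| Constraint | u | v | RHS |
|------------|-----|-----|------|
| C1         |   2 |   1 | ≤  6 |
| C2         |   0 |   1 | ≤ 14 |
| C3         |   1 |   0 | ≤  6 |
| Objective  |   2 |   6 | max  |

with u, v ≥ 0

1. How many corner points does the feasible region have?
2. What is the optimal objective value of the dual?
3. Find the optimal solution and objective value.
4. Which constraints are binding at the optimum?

1. 3
2. 36 (by strong duality, equal to the primal optimum)
3. u = 0, v = 6, z = 36
4. C1, u ≥ 0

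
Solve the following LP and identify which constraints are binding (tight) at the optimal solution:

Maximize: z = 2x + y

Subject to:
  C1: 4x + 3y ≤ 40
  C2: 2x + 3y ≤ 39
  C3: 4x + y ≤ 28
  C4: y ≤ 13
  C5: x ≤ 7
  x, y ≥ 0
Optimal: x = 5.5, y = 6
Slack at optimum:
  C1: slack = 0 (binding)
  C2: slack = 10
  C3: slack = 0 (binding)
  C4: slack = 7
  C5: slack = 1.5
  x ≥ 0: x = 5.5
  y ≥ 0: y = 6
Binding constraints: C1, C3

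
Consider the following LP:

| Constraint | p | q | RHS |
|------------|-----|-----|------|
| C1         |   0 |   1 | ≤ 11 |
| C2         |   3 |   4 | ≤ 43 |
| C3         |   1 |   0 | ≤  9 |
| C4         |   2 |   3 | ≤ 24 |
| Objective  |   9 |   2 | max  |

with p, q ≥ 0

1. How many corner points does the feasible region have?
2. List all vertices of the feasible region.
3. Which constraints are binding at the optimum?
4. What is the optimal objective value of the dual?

1. 4
2. (0, 0), (9, 0), (9, 2), (0, 8)
3. C3, C4
4. 85 (by strong duality, equal to the primal optimum)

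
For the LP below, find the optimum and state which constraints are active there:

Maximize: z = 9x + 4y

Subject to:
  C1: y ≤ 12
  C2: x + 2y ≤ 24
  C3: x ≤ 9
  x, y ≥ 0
Optimal: x = 9, y = 7.5
Binding: C2, C3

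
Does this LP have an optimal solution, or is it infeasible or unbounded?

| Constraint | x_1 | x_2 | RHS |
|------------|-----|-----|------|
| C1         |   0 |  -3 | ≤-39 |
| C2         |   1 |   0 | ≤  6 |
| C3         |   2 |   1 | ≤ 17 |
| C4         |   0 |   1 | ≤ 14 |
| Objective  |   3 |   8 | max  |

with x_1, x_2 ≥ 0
The point (1.5, 14) satisfies every constraint, so the LP is feasible; the constraints give x_1 ≤ 6 and x_2 ≤ 14, which with x_1, x_2 ≥ 0 keep the feasible region inside a bounded box. A feasible, bounded LP attains a finite optimum at a vertex.

Evaluating z = 3x_1 + 8x_2 at each vertex:
  (0, 13): z = 104
  (2, 13): z = 110
  (1.5, 14): z = 116.5
  (0, 14): z = 112

Bounded optimum: z* = 116.5 at (1.5, 14).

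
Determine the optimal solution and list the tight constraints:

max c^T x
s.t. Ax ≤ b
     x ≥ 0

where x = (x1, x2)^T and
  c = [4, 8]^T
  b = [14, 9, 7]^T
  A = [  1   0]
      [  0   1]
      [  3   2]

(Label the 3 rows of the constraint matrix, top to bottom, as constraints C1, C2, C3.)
Optimal: x1 = 0, x2 = 3.5
Binding: C3, x1 ≥ 0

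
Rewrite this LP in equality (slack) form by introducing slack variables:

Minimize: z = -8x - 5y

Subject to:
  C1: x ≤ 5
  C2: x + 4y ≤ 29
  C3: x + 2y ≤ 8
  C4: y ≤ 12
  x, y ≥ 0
min z = -8x - 5y

s.t.
  x + s1 = 5
  x + 4y + s2 = 29
  x + 2y + s3 = 8
  y + s4 = 12
  x, y, s1, s2, s3, s4 ≥ 0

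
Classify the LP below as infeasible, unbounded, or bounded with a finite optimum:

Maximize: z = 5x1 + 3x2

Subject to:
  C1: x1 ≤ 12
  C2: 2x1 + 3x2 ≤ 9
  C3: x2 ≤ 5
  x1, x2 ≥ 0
The point (4.5, 0) satisfies every constraint, so the LP is feasible; the constraints give x1 ≤ 12 and x2 ≤ 5, which with x1, x2 ≥ 0 keep the feasible region inside a bounded box. A feasible, bounded LP attains a finite optimum at a vertex.

Evaluating z = 5x1 + 3x2 at each vertex:
  (0, 0): z = 0
  (4.5, 0): z = 22.5
  (0, 3): z = 9

Feasible with finite optimum z* = 22.5 at (4.5, 0).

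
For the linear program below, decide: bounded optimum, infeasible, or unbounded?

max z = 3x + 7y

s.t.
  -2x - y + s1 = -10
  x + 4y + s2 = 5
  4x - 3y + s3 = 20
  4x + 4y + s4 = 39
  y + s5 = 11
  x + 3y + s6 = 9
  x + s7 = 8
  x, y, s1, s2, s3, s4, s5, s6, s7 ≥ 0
The point (5, 0) satisfies every constraint, so the LP is feasible; the constraints give x ≤ 8 and y ≤ 11, which with x, y ≥ 0 keep the feasible region inside a bounded box. A feasible, bounded LP attains a finite optimum at a vertex.

Feasible with finite optimum z* = 15 at (5, 0).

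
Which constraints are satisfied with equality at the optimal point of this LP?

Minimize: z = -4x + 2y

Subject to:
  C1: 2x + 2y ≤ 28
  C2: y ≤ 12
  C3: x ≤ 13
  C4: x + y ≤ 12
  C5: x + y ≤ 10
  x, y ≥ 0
Optimal: x = 10, y = 0
Slack at optimum:
  C1: slack = 8
  C2: slack = 12
  C3: slack = 3
  C4: slack = 2
  C5: slack = 0 (binding)
  x ≥ 0: x = 10
  y ≥ 0: y = 0 (binding)
Binding constraints: C5, y ≥ 0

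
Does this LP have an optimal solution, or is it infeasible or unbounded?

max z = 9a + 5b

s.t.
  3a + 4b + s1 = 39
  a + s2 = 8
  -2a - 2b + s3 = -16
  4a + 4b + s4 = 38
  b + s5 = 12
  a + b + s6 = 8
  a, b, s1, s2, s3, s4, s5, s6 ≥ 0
The point (8, 0) satisfies every constraint, so the LP is feasible; the constraints give a ≤ 8 and b ≤ 12, which with a, b ≥ 0 keep the feasible region inside a bounded box. A feasible, bounded LP attains a finite optimum at a vertex.

Evaluating z = 9a + 5b at each vertex:
  (8, 0): z = 72
  (0, 8): z = 40

The LP has an optimal solution: (8, 0) with z = 72.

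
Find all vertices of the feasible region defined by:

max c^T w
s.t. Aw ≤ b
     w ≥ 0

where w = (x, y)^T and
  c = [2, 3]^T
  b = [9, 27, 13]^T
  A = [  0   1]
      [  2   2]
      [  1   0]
Each vertex is the intersection of two constraint boundaries that also satisfies all remaining constraints:
  x = 0 and y = 0 → (0, 0)
  x = 13 and y = 0 → (13, 0)
  2x + 2y = 27 and x = 13 → (13, 0.5)
  y = 9 and 2x + 2y = 27 → (4.5, 9)
  y = 9 and x = 0 → (0, 9)

Vertices: (0, 0), (13, 0), (13, 0.5), (4.5, 9), (0, 9)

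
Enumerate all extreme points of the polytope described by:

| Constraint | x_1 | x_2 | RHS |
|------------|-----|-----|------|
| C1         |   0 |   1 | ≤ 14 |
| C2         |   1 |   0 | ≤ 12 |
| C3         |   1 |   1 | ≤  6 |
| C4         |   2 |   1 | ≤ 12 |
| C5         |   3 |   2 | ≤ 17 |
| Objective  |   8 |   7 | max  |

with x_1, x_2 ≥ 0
Each vertex is the intersection of two constraint boundaries that also satisfies all remaining constraints:
  x_1 = 0 and x_2 = 0 → (0, 0)
  3x_1 + 2x_2 = 17 and x_2 = 0 → (5.667, 0)
  x_1 + x_2 = 6 and 3x_1 + 2x_2 = 17 → (5, 1)
  x_1 + x_2 = 6 and x_1 = 0 → (0, 6)

Vertices: (0, 0), (5.667, 0), (5, 1), (0, 6)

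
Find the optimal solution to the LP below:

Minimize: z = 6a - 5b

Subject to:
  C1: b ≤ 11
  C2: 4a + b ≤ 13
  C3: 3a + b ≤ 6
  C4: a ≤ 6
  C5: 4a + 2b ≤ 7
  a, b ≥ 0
Each vertex is the intersection of two constraint boundaries that also satisfies all remaining constraints:
  a = 0 and b = 0 → (0, 0)
  4a + 2b = 7 and b = 0 → (1.75, 0)
  4a + 2b = 7 and a = 0 → (0, 3.5)

Evaluating z = 6a - 5b at each vertex:
  (0, 0): z = 0
  (1.75, 0): z = 10.5
  (0, 3.5): z = -17.5

The minimum is at (0, 3.5) with z = -17.5.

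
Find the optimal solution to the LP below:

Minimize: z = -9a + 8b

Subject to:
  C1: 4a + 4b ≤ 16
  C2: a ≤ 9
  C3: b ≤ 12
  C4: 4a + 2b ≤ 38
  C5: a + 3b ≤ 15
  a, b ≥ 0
a = 4, b = 0, z = -36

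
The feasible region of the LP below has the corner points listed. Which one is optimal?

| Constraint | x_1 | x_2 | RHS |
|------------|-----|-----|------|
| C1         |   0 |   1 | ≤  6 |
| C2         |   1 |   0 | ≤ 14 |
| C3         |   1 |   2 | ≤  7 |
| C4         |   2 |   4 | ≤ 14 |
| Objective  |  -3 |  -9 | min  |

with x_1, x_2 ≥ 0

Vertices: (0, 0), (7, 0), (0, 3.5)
Evaluating z = -3x_1 - 9x_2 at each vertex:
  (0, 0): z = 0
  (7, 0): z = -21
  (0, 3.5): z = -31.5

The smallest value is z = -31.5, attained at (0, 3.5).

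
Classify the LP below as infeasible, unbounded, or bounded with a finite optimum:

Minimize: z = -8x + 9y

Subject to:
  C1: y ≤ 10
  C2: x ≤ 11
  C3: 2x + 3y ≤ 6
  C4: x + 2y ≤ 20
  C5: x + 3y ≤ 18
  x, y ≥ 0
The point (3, 0) satisfies every constraint, so the LP is feasible; the constraints give x ≤ 11 and y ≤ 10, which with x, y ≥ 0 keep the feasible region inside a bounded box. A feasible, bounded LP attains a finite optimum at a vertex.

Evaluating z = -8x + 9y at each vertex:
  (0, 0): z = 0
  (3, 0): z = -24
  (0, 2): z = 18

Feasible with finite optimum z* = -24 at (3, 0).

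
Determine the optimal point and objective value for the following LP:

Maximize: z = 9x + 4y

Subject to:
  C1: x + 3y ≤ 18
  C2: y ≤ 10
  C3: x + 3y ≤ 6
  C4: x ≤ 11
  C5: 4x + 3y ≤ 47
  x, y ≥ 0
x = 6, y = 0, z = 54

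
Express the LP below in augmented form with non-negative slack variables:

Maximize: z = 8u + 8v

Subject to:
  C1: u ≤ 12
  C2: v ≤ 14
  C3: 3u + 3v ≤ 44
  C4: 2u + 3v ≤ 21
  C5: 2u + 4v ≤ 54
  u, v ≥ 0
max z = 8u + 8v

s.t.
  u + s1 = 12
  v + s2 = 14
  3u + 3v + s3 = 44
  2u + 3v + s4 = 21
  2u + 4v + s5 = 54
  u, v, s1, s2, s3, s4, s5 ≥ 0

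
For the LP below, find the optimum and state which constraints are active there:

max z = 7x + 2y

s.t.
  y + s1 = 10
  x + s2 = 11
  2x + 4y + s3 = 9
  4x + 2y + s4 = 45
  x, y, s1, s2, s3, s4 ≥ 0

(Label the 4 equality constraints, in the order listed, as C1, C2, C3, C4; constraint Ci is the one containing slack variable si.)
Optimal: x = 4.5, y = 0
Binding: C3, y ≥ 0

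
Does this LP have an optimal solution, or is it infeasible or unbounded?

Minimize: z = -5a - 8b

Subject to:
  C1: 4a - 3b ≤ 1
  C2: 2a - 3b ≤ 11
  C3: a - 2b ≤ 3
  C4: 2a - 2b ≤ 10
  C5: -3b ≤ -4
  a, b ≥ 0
Feasible point: (0, 2) satisfies every constraint, so the LP is feasible.
Direction d = (0, 1): for each constraint row a, a·d ≤ 0 —
  (4)(0) + (-3)(1) = -3 ≤ 0
  (2)(0) + (-3)(1) = -3 ≤ 0
  (1)(0) + (-2)(1) = -2 ≤ 0
  (2)(0) + (-2)(1) = -2 ≤ 0
  (0)(0) + (-3)(1) = -3 ≤ 0
and d ≥ 0, so (0, 2) + t·d stays feasible for every t ≥ 0. Along this ray z = -5a - 8b changes by -8 per unit t, so z → −∞.

The LP is unbounded; z can be made arbitrarily small.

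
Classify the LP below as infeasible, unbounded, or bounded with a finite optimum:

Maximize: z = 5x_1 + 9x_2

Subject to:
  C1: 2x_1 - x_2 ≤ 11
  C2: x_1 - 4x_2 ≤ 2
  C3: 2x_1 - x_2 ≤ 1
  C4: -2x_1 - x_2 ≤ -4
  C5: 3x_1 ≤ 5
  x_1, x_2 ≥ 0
Feasible point: (1, 2) satisfies every constraint, so the LP is feasible.
Direction d = (0, 1): for each constraint row a, a·d ≤ 0 —
  (2)(0) + (-1)(1) = -1 ≤ 0
  (1)(0) + (-4)(1) = -4 ≤ 0
  (2)(0) + (-1)(1) = -1 ≤ 0
  (-2)(0) + (-1)(1) = -1 ≤ 0
  (3)(0) + (0)(1) = 0 ≤ 0
and d ≥ 0, so (1, 2) + t·d stays feasible for every t ≥ 0. Along this ray z = 5x_1 + 9x_2 changes by 9 per unit t, so z → +∞.

The LP is unbounded; z can be made arbitrarily large.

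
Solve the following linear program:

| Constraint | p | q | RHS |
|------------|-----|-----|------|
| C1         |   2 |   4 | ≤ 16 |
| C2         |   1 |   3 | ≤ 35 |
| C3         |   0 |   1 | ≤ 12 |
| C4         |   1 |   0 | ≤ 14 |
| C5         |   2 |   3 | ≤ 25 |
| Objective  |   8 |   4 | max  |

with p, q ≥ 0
Each vertex is the intersection of two constraint boundaries that also satisfies all remaining constraints:
  p = 0 and q = 0 → (0, 0)
  2p + 4q = 16 and q = 0 → (8, 0)
  2p + 4q = 16 and p = 0 → (0, 4)

Evaluating z = 8p + 4q at each vertex:
  (0, 0): z = 0
  (8, 0): z = 64
  (0, 4): z = 16

The maximum is at (8, 0) with z = 64.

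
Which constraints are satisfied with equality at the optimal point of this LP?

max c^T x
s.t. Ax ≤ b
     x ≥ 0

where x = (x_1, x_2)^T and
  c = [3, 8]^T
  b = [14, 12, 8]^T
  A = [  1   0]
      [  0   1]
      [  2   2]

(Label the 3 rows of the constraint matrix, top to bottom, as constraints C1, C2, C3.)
Optimal: x_1 = 0, x_2 = 4
Binding: C3, x_1 ≥ 0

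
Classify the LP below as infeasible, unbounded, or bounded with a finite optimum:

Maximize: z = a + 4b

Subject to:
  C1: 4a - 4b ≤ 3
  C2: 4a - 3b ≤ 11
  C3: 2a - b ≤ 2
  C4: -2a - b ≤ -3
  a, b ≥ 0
Feasible point: (1, 1) satisfies every constraint, so the LP is feasible.
Direction d = (0, 1): for each constraint row a, a·d ≤ 0 —
  (4)(0) + (-4)(1) = -4 ≤ 0
  (4)(0) + (-3)(1) = -3 ≤ 0
  (2)(0) + (-1)(1) = -1 ≤ 0
  (-2)(0) + (-1)(1) = -1 ≤ 0
and d ≥ 0, so (1, 1) + t·d stays feasible for every t ≥ 0. Along this ray z = a + 4b changes by 4 per unit t, so z → +∞.

Unbounded: there is a feasible ray along which z → +∞.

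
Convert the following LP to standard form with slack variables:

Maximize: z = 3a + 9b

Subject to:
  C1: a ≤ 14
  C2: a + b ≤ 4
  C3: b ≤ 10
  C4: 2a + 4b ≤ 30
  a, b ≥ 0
max z = 3a + 9b

s.t.
  a + s1 = 14
  a + b + s2 = 4
  b + s3 = 10
  2a + 4b + s4 = 30
  a, b, s1, s2, s3, s4 ≥ 0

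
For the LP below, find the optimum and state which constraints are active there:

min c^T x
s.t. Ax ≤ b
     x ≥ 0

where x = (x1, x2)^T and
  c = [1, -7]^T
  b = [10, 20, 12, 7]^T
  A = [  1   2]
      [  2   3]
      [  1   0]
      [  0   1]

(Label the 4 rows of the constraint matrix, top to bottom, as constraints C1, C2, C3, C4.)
Optimal: x1 = 0, x2 = 5
Slack at optimum:
  C1: slack = 0 (binding)
  C2: slack = 5
  C3: slack = 12
  C4: slack = 2
  x1 ≥ 0: x1 = 0 (binding)
  x2 ≥ 0: x2 = 5
Binding constraints: C1, x1 ≥ 0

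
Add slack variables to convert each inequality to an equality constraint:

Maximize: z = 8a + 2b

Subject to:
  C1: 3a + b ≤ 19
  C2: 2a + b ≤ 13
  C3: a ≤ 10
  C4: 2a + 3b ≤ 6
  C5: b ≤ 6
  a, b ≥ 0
max z = 8a + 2b

s.t.
  3a + b + s1 = 19
  2a + b + s2 = 13
  a + s3 = 10
  2a + 3b + s4 = 6
  b + s5 = 6
  a, b, s1, s2, s3, s4, s5 ≥ 0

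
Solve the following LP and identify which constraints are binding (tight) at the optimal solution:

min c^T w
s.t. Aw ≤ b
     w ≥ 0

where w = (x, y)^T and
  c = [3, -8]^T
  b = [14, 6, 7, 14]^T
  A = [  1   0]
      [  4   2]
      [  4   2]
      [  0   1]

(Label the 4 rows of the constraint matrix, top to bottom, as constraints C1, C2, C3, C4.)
Optimal: x = 0, y = 3
Slack at optimum:
  C1: slack = 14
  C2: slack = 0 (binding)
  C3: slack = 1
  C4: slack = 11
  x ≥ 0: x = 0 (binding)
  y ≥ 0: y = 3
Binding constraints: C2, x ≥ 0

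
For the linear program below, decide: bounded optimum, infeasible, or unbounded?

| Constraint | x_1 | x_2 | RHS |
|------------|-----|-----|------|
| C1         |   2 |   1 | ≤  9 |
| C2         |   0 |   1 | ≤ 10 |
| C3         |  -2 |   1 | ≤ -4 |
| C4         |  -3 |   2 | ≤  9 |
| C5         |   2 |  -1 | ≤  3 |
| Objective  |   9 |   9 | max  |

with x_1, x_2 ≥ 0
C5 requires 2x_1 - x_2 ≤ 3, while C3 (-2x_1 + x_2 ≤ -4) is equivalent to 2x_1 - x_2 ≥ 4. Together they would need 4 ≤ 2x_1 - x_2 ≤ 3, which is impossible since 4 > 3. No point satisfies all constraints.

The feasible region is empty; the LP is infeasible.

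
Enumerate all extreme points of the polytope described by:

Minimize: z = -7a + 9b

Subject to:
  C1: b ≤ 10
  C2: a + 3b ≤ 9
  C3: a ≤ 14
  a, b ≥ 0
Each vertex is the intersection of two constraint boundaries that also satisfies all remaining constraints:
  a = 0 and b = 0 → (0, 0)
  a + 3b = 9 and b = 0 → (9, 0)
  a + 3b = 9 and a = 0 → (0, 3)

Vertices: (0, 0), (9, 0), (0, 3)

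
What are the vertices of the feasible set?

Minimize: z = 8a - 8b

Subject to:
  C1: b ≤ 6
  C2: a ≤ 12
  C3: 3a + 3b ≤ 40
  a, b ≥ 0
Each vertex is the intersection of two constraint boundaries that also satisfies all remaining constraints:
  a = 0 and b = 0 → (0, 0)
  a = 12 and b = 0 → (12, 0)
  a = 12 and 3a + 3b = 40 → (12, 1.333)
  b = 6 and 3a + 3b = 40 → (7.333, 6)
  b = 6 and a = 0 → (0, 6)

Vertices: (0, 0), (12, 0), (12, 1.333), (7.333, 6), (0, 6)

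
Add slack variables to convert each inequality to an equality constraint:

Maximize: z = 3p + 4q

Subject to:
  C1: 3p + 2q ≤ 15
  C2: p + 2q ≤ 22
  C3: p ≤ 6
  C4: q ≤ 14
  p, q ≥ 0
max z = 3p + 4q

s.t.
  3p + 2q + s1 = 15
  p + 2q + s2 = 22
  p + s3 = 6
  q + s4 = 14
  p, q, s1, s2, s3, s4 ≥ 0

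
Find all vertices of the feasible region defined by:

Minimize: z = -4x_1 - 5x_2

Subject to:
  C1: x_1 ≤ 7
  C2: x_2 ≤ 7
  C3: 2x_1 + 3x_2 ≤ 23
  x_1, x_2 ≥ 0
Each vertex is the intersection of two constraint boundaries that also satisfies all remaining constraints:
  x_1 = 0 and x_2 = 0 → (0, 0)
  x_1 = 7 and x_2 = 0 → (7, 0)
  x_1 = 7 and 2x_1 + 3x_2 = 23 → (7, 3)
  x_2 = 7 and 2x_1 + 3x_2 = 23 → (1, 7)
  x_2 = 7 and x_1 = 0 → (0, 7)

Vertices: (0, 0), (7, 0), (7, 3), (1, 7), (0, 7)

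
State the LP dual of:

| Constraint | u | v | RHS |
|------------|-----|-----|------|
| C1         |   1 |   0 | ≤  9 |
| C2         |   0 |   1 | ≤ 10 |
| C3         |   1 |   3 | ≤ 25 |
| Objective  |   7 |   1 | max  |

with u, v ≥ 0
Minimize: z = 9y1 + 10y2 + 25y3

Subject to:
  C1: -y1 - y3 ≤ -7
  C2: -y2 - 3y3 ≤ -1
  y1, y2, y3 ≥ 0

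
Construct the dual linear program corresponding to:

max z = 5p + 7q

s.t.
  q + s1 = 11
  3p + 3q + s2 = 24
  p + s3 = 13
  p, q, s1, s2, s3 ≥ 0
Minimize: z = 11y1 + 24y2 + 13y3

Subject to:
  C1: -3y2 - y3 ≤ -5
  C2: -y1 - 3y2 ≤ -7
  y1, y2, y3 ≥ 0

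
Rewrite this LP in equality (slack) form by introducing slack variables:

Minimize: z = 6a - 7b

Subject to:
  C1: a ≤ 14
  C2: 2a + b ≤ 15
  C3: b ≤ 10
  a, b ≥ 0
min z = 6a - 7b

s.t.
  a + s1 = 14
  2a + b + s2 = 15
  b + s3 = 10
  a, b, s1, s2, s3 ≥ 0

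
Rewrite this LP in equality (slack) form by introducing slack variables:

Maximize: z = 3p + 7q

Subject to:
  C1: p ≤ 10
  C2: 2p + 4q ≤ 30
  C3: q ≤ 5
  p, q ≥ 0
max z = 3p + 7q

s.t.
  p + s1 = 10
  2p + 4q + s2 = 30
  q + s3 = 5
  p, q, s1, s2, s3 ≥ 0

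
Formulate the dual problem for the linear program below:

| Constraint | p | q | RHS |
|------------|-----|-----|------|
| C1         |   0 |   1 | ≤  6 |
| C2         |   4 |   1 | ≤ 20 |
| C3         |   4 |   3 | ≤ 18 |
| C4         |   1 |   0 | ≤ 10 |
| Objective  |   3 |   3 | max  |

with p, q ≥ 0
Minimize: z = 6y1 + 20y2 + 18y3 + 10y4

Subject to:
  C1: -4y2 - 4y3 - y4 ≤ -3
  C2: -y1 - y2 - 3y3 ≤ -3
  y1, y2, y3, y4 ≥ 0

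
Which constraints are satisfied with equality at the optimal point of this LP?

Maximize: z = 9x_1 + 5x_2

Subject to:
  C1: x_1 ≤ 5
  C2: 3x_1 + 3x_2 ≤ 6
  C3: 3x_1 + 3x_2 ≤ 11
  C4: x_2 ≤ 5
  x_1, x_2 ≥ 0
Optimal: x_1 = 2, x_2 = 0
Binding: C2, x_2 ≥ 0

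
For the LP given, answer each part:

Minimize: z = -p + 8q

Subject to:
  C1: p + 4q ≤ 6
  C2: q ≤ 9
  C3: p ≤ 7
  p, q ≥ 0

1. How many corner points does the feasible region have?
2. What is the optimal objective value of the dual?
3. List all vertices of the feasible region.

1. 3
2. -6 (by strong duality, equal to the primal optimum)
3. (0, 0), (6, 0), (0, 1.5)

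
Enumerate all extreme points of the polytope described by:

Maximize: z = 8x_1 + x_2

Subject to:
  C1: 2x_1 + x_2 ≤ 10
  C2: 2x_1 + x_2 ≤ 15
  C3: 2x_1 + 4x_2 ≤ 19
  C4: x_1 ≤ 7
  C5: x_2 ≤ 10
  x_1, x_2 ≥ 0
Each vertex is the intersection of two constraint boundaries that also satisfies all remaining constraints:
  x_1 = 0 and x_2 = 0 → (0, 0)
  2x_1 + x_2 = 10 and x_2 = 0 → (5, 0)
  2x_1 + x_2 = 10 and 2x_1 + 4x_2 = 19 → (3.5, 3)
  2x_1 + 4x_2 = 19 and x_1 = 0 → (0, 4.75)

Vertices: (0, 0), (5, 0), (3.5, 3), (0, 4.75)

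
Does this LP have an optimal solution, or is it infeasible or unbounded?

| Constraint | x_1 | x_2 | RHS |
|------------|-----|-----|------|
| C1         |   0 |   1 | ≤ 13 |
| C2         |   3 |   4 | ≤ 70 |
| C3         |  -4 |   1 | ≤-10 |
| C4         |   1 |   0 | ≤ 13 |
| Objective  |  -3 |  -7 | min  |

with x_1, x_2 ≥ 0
The point (6, 13) satisfies every constraint, so the LP is feasible; the constraints give x_1 ≤ 13 and x_2 ≤ 13, which with x_1, x_2 ≥ 0 keep the feasible region inside a bounded box. A feasible, bounded LP attains a finite optimum at a vertex.

Evaluating z = -3x_1 - 7x_2 at each vertex:
  (2.5, 0): z = -7.5
  (13, 0): z = -39
  (13, 7.75): z = -93.25
  (6, 13): z = -109
  (5.75, 13): z = -108.2

The LP has an optimal solution: (6, 13) with z = -109.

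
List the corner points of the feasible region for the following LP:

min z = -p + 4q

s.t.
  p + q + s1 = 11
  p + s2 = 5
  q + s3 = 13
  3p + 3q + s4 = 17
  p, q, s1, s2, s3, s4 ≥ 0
Each vertex is the intersection of two constraint boundaries that also satisfies all remaining constraints:
  p = 0 and q = 0 → (0, 0)
  p = 5 and q = 0 → (5, 0)
  p = 5 and 3p + 3q = 17 → (5, 0.6667)
  3p + 3q = 17 and p = 0 → (0, 5.667)

Vertices: (0, 0), (5, 0), (5, 0.6667), (0, 5.667)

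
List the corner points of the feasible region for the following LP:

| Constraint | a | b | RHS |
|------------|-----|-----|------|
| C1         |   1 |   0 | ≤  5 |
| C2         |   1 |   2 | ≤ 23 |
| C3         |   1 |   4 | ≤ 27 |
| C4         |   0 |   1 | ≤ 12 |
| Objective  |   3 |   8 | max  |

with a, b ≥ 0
Each vertex is the intersection of two constraint boundaries that also satisfies all remaining constraints:
  a = 0 and b = 0 → (0, 0)
  a = 5 and b = 0 → (5, 0)
  a = 5 and a + 4b = 27 → (5, 5.5)
  a + 4b = 27 and a = 0 → (0, 6.75)

Vertices: (0, 0), (5, 0), (5, 5.5), (0, 6.75)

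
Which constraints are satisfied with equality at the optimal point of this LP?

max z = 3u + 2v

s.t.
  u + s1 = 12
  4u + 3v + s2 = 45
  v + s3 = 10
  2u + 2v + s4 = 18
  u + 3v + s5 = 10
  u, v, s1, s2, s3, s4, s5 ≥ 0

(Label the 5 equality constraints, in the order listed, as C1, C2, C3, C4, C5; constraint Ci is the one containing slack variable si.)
Optimal: u = 9, v = 0
Slack at optimum:
  C1: slack = 3
  C2: slack = 9
  C3: slack = 10
  C4: slack = 0 (binding)
  C5: slack = 1
  u ≥ 0: u = 9
  v ≥ 0: v = 0 (binding)
Binding constraints: C4, v ≥ 0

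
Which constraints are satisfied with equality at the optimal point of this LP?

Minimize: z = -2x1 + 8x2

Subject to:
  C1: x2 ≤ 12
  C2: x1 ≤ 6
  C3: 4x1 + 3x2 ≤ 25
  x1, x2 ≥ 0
Optimal: x1 = 6, x2 = 0
Binding: C2, x2 ≥ 0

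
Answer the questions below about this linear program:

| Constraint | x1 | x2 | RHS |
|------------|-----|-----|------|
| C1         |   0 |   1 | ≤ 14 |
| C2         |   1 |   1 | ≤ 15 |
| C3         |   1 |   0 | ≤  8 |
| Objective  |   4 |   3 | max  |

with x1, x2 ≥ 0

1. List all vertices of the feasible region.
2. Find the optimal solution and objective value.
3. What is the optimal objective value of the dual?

1. (0, 0), (8, 0), (8, 7), (1, 14), (0, 14)
2. x1 = 8, x2 = 7, z = 53
3. 53 (by strong duality, equal to the primal optimum)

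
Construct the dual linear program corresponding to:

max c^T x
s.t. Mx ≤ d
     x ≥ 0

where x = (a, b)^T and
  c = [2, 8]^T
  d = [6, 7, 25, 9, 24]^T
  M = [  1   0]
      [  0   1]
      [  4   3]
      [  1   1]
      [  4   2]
Minimize: z = 6y1 + 7y2 + 25y3 + 9y4 + 24y5

Subject to:
  C1: -y1 - 4y3 - y4 - 4y5 ≤ -2
  C2: -y2 - 3y3 - y4 - 2y5 ≤ -8
  y1, y2, y3, y4, y5 ≥ 0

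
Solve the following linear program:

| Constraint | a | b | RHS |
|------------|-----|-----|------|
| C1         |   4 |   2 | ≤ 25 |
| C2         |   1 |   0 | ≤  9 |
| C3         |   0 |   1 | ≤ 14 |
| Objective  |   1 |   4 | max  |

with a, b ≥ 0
Each vertex is the intersection of two constraint boundaries that also satisfies all remaining constraints:
  a = 0 and b = 0 → (0, 0)
  4a + 2b = 25 and b = 0 → (6.25, 0)
  4a + 2b = 25 and a = 0 → (0, 12.5)

Evaluating z = a + 4b at each vertex:
  (0, 0): z = 0
  (6.25, 0): z = 6.25
  (0, 12.5): z = 50

The maximum is at (0, 12.5) with z = 50.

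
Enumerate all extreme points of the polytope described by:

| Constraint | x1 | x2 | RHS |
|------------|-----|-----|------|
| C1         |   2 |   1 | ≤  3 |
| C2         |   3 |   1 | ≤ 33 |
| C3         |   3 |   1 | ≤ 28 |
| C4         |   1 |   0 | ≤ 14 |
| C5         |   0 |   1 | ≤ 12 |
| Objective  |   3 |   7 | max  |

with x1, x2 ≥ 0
Each vertex is the intersection of two constraint boundaries that also satisfies all remaining constraints:
  x1 = 0 and x2 = 0 → (0, 0)
  2x1 + x2 = 3 and x2 = 0 → (1.5, 0)
  2x1 + x2 = 3 and x1 = 0 → (0, 3)

Vertices: (0, 0), (1.5, 0), (0, 3)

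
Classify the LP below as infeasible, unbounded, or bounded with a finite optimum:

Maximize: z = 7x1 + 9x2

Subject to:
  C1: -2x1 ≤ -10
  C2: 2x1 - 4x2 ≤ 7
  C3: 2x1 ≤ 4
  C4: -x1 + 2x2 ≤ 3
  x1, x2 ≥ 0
C3 requires 2x1 ≤ 4, while C1 (-2x1 ≤ -10) is equivalent to 2x1 ≥ 10. Together they would need 10 ≤ 2x1 ≤ 4, which is impossible since 10 > 4. No point satisfies all constraints.

Infeasible — the constraint set is empty.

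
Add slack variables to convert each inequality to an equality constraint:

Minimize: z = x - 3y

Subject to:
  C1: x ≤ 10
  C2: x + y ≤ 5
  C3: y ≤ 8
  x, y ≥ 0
min z = x - 3y

s.t.
  x + s1 = 10
  x + y + s2 = 5
  y + s3 = 8
  x, y, s1, s2, s3 ≥ 0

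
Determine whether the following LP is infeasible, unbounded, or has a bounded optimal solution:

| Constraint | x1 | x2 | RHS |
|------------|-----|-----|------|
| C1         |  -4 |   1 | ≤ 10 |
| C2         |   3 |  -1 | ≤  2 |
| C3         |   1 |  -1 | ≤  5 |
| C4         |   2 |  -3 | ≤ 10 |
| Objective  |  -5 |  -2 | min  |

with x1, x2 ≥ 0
Feasible point: (0, 0) satisfies every constraint, so the LP is feasible.
Direction d = (1, 4): for each constraint row a, a·d ≤ 0 —
  (-4)(1) + (1)(4) = 0 ≤ 0
  (3)(1) + (-1)(4) = -1 ≤ 0
  (1)(1) + (-1)(4) = -3 ≤ 0
  (2)(1) + (-3)(4) = -10 ≤ 0
and d ≥ 0, so (0, 0) + t·d stays feasible for every t ≥ 0. Along this ray z = -5x1 - 2x2 changes by -13 per unit t, so z → −∞.

Unbounded — the objective can decrease without bound over the feasible region.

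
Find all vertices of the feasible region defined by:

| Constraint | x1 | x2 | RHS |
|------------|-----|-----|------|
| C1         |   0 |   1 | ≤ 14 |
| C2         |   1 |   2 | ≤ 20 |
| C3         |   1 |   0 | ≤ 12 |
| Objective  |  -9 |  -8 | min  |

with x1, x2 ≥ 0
Each vertex is the intersection of two constraint boundaries that also satisfies all remaining constraints:
  x1 = 0 and x2 = 0 → (0, 0)
  x1 = 12 and x2 = 0 → (12, 0)
  x1 + 2x2 = 20 and x1 = 12 → (12, 4)
  x1 + 2x2 = 20 and x1 = 0 → (0, 10)

Vertices: (0, 0), (12, 0), (12, 4), (0, 10)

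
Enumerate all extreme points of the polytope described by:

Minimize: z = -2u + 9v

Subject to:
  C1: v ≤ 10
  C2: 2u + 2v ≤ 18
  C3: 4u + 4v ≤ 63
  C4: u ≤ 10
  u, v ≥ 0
Each vertex is the intersection of two constraint boundaries that also satisfies all remaining constraints:
  u = 0 and v = 0 → (0, 0)
  2u + 2v = 18 and v = 0 → (9, 0)
  2u + 2v = 18 and u = 0 → (0, 9)

Vertices: (0, 0), (9, 0), (0, 9)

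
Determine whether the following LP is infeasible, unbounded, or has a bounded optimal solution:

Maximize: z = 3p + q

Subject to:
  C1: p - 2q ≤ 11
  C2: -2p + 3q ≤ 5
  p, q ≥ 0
Feasible point: (0, 0) satisfies every constraint, so the LP is feasible.
Direction d = (2, 1): for each constraint row a, a·d ≤ 0 —
  (1)(2) + (-2)(1) = 0 ≤ 0
  (-2)(2) + (3)(1) = -1 ≤ 0
and d ≥ 0, so (0, 0) + t·d stays feasible for every t ≥ 0. Along this ray z = 3p + q changes by 7 per unit t, so z → +∞.

The LP is unbounded; z can be made arbitrarily large.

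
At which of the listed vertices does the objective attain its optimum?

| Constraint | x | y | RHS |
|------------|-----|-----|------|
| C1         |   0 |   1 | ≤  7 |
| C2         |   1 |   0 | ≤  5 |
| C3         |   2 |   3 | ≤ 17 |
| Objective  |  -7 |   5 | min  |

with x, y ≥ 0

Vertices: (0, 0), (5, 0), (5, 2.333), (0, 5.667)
Evaluating z = -7x + 5y at each vertex:
  (0, 0): z = 0
  (5, 0): z = -35
  (5, 2.333): z = -23.33
  (0, 5.667): z = 28.33

The smallest value is z = -35, attained at (5, 0).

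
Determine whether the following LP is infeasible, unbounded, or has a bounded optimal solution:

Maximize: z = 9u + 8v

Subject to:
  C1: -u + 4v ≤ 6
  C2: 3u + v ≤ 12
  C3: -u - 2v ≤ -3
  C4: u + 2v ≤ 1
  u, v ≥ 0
C4 requires u + 2v ≤ 1, while C3 (-u - 2v ≤ -3) is equivalent to u + 2v ≥ 3. Together they would need 3 ≤ u + 2v ≤ 1, which is impossible since 3 > 1. No point satisfies all constraints.

Infeasible: no point satisfies all constraints simultaneously.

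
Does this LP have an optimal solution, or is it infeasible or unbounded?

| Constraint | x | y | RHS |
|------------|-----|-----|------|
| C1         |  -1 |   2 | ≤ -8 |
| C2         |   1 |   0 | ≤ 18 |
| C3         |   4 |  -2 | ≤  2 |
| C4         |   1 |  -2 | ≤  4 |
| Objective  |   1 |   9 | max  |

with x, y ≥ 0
C4 requires x - 2y ≤ 4, while C1 (-x + 2y ≤ -8) is equivalent to x - 2y ≥ 8. Together they would need 8 ≤ x - 2y ≤ 4, which is impossible since 8 > 4. No point satisfies all constraints.

Infeasible: no point satisfies all constraints simultaneously.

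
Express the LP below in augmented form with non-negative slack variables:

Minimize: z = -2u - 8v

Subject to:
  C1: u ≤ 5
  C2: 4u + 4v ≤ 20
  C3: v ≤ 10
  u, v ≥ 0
min z = -2u - 8v

s.t.
  u + s1 = 5
  4u + 4v + s2 = 20
  v + s3 = 10
  u, v, s1, s2, s3 ≥ 0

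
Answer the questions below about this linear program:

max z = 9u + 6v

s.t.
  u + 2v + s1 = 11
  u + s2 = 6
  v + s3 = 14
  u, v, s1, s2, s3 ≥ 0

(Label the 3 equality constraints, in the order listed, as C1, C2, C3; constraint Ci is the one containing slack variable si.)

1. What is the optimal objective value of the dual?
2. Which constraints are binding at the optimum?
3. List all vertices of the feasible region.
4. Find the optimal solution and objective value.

1. 69 (by strong duality, equal to the primal optimum)
2. C1, C2
3. (0, 0), (6, 0), (6, 2.5), (0, 5.5)
4. u = 6, v = 2.5, z = 69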